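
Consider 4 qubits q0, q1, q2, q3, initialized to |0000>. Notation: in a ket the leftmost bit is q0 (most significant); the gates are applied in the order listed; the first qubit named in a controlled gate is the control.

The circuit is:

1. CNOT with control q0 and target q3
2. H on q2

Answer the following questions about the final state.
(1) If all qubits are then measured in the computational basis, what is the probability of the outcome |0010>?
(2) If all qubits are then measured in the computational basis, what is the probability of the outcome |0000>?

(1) Outcome |0010> occurs with probability 1/2.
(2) Outcome |0000> occurs with probability 1/2.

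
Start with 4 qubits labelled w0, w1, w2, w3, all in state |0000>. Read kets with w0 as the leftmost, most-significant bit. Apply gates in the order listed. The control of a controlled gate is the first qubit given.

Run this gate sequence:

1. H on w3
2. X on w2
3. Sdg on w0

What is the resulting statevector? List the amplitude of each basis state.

The final amplitudes are sqrt(2)/2 on |0010>, sqrt(2)/2 on |0011>, and 0 on every other basis state.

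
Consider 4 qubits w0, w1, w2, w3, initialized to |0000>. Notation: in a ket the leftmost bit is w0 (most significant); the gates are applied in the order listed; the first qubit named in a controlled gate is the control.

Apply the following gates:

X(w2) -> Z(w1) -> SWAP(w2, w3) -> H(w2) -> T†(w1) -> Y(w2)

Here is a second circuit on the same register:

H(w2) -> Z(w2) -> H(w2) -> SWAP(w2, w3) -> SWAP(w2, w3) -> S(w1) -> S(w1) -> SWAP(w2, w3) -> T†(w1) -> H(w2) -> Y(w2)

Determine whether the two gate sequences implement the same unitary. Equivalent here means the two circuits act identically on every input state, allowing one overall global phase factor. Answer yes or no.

Yes, they are equivalent — the unitaries differ by at most a global phase.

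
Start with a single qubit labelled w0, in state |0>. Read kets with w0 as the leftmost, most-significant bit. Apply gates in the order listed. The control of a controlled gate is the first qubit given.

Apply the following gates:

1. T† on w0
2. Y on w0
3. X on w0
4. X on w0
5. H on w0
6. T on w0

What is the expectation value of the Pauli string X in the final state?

In the final state, X has expectation -sqrt(2)/2.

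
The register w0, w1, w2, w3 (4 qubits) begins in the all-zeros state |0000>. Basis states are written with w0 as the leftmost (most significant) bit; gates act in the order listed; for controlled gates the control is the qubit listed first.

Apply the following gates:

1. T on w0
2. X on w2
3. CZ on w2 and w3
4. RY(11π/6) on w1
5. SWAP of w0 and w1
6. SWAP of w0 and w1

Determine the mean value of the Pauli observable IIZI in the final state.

In the final state, IIZI has expectation -1.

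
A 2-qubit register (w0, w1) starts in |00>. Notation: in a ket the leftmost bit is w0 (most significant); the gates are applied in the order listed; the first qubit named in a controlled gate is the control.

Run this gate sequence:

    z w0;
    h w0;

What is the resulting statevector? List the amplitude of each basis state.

The final amplitudes are sqrt(2)/2 on |00>, 0 on |01>, sqrt(2)/2 on |10>, 0 on |11>.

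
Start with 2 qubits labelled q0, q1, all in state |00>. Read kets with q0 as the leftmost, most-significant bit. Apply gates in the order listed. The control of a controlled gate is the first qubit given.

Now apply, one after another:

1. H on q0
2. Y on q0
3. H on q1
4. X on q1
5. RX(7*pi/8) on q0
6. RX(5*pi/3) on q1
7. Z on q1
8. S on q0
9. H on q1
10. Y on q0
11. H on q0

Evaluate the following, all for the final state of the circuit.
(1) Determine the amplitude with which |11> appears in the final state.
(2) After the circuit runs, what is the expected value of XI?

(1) |11> carries amplitude (1 - I)*(-cos(pi/16) + sqrt(3)*sin(pi/16) + I*sin(pi/16) + sqrt(3)*I*cos(pi/16))/4 in the final state.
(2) The observable XI averages to 0.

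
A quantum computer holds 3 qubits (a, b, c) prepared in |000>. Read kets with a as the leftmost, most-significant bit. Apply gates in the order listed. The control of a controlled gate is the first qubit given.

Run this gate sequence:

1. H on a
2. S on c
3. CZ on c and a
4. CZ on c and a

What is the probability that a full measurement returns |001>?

The probability of measuring |001> is 0.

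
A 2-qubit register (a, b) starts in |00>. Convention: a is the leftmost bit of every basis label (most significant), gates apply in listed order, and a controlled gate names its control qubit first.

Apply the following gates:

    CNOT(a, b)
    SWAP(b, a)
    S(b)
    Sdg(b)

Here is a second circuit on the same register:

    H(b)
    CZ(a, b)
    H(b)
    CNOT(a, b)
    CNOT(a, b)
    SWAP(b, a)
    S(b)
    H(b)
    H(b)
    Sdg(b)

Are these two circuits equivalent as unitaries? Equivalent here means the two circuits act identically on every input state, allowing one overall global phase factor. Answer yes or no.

Yes — the two circuits implement the same unitary up to a global phase.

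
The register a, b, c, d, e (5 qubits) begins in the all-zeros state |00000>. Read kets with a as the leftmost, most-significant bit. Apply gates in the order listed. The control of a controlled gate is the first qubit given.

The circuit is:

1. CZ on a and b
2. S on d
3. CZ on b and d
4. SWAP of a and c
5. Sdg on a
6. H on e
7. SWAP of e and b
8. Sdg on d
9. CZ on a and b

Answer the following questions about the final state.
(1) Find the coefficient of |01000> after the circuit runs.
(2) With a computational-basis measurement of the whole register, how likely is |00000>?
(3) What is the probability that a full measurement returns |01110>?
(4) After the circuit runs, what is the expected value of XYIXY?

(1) The final state's coefficient on |01000> equals sqrt(2)/2.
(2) The probability of measuring |00000> is 1/2.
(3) Outcome |01110> occurs with probability 0.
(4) The observable XYIXY averages to 0.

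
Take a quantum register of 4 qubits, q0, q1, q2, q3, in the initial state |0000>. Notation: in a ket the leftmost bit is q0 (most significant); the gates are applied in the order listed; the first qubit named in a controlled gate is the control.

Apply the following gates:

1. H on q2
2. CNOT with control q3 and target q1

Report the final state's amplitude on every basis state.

The final amplitudes are sqrt(2)/2 on |0000>, sqrt(2)/2 on |0010>, and 0 on every other basis state.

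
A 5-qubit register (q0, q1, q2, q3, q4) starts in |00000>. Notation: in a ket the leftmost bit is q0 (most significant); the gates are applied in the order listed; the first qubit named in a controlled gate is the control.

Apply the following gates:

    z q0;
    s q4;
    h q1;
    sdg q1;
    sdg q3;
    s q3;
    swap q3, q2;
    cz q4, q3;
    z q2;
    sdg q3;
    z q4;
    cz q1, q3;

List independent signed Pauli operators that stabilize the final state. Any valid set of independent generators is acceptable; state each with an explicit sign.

One valid set of independent stabilizer generators is -IYIII, +ZIIII, +IIZII, +IIIZI, +IIIIZ (any independent generating set of the same group is equally correct).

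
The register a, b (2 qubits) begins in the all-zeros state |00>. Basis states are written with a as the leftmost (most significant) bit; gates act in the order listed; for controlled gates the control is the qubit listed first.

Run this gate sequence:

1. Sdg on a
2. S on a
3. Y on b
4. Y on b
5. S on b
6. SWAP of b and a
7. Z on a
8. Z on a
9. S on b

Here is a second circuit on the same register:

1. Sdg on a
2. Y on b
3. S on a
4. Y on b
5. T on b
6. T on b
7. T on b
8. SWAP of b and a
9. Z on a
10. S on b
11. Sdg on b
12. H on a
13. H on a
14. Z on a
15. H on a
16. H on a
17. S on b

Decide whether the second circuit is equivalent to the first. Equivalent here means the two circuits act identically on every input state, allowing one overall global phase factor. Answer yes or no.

No: there is an input state on which the two circuits produce genuinely different outputs (not merely differing by a phase).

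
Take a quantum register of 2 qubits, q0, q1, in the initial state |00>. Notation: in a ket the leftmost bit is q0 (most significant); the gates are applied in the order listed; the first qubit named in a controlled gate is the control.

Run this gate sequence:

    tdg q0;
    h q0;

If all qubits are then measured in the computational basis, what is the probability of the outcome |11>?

The probability of measuring |11> is 0.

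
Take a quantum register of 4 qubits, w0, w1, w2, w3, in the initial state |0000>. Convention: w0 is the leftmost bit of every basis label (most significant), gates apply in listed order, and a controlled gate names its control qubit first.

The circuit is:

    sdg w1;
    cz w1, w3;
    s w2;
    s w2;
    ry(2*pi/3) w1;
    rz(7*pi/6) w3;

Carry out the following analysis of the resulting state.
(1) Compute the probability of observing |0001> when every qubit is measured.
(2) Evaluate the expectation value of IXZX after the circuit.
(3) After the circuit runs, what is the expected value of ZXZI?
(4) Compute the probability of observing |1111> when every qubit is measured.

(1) A full measurement returns |0001> with probability 0.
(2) The observable IXZX averages to 0.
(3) The expectation value of ZXZI is sqrt(3)/2.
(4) The probability of measuring |1111> is 0.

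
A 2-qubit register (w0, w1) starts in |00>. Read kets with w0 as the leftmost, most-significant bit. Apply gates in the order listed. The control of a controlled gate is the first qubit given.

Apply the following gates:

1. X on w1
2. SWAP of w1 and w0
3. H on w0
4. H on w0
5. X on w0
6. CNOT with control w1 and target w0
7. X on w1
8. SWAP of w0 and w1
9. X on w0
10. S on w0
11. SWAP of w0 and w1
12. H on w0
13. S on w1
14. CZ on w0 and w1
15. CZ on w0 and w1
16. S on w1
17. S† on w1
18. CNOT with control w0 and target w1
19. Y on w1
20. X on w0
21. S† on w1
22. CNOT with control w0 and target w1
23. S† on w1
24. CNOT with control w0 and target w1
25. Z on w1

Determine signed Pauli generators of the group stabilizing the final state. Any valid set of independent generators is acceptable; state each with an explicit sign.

The final state is stabilized by the group generated by -XY, +ZZ; other independent generating sets are equally valid. Key observation: the block from step 14 through step 15 cancels to the identity and can be dropped.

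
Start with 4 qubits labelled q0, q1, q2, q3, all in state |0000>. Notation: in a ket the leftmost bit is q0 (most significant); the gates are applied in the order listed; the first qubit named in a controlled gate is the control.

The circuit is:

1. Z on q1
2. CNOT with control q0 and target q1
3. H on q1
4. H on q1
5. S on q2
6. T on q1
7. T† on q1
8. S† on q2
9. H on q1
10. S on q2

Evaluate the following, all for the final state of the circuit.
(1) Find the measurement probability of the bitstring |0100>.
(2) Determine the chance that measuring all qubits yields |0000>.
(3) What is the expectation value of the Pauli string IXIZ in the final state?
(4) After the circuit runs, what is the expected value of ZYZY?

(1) A full measurement returns |0100> with probability 1/2. Key observation: gates 4-9 undo each other exactly, leaving only the rest of the circuit to track.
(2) Outcome |0000> occurs with probability 1/2.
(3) The expectation value of IXIZ is 1.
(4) In the final state, ZYZY has expectation 0.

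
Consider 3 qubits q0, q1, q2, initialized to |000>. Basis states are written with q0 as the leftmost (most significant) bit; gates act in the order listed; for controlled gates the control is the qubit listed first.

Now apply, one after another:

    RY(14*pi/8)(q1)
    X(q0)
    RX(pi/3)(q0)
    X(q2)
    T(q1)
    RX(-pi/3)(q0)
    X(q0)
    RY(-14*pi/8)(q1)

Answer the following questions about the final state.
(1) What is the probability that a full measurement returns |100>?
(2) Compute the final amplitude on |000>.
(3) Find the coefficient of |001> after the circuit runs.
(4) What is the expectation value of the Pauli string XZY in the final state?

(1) The probability of measuring |100> is 0.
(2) |000> carries amplitude 0 in the final state.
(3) The final state's coefficient on |001> equals sqrt(2)/4 + 1/2 - sqrt(2)*exp(I*pi/4)/4 + exp(I*pi/4)/2.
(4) The observable XZY averages to 0.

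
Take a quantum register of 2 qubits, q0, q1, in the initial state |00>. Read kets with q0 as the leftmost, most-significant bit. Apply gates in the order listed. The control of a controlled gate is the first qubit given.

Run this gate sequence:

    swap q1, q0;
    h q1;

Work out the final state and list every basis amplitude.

After the circuit, the state carries amplitude sqrt(2)/2 on |00>, sqrt(2)/2 on |01>, 0 on |10>, 0 on |11>.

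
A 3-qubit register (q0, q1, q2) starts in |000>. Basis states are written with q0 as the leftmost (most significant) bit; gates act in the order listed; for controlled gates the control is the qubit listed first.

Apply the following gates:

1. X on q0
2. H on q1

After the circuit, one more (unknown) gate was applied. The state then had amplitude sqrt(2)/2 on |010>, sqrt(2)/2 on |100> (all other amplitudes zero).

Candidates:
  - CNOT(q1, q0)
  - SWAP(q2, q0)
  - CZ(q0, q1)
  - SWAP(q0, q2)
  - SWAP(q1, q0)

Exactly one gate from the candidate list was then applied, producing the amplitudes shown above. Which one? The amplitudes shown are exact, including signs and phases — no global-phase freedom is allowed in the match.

The unique candidate consistent with the amplitudes is CNOT(q1, q0).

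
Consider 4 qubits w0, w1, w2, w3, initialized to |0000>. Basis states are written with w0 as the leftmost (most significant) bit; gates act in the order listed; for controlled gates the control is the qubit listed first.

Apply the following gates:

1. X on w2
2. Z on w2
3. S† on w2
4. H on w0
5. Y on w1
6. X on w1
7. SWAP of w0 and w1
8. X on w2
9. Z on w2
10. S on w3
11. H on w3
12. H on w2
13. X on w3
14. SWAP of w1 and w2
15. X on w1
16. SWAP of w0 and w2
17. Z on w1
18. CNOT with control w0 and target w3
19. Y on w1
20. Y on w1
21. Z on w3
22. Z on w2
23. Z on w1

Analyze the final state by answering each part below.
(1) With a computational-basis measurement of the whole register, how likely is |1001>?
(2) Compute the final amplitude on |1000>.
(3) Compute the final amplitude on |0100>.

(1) The probability of measuring |1001> is 1/8.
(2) The final state's coefficient on |1000> equals -sqrt(2)/4.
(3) |0100> carries amplitude -sqrt(2)/4 in the final state.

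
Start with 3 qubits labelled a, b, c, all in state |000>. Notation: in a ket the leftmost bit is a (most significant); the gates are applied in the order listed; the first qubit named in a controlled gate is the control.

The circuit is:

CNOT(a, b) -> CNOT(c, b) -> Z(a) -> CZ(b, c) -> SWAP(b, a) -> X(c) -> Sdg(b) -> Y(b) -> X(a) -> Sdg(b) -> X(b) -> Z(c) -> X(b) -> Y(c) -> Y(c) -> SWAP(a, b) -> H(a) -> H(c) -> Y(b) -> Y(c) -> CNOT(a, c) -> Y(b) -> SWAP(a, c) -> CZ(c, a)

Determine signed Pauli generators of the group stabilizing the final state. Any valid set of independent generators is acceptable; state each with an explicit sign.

One valid set of independent stabilizer generators is +XIZ, -ZIX, -IZI (any independent generating set of the same group is equally correct).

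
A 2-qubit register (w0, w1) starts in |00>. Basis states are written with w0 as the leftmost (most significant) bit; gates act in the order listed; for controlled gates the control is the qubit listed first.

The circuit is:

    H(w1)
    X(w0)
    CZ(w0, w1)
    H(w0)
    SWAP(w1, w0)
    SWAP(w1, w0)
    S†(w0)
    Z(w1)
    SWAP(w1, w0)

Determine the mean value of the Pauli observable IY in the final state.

In the final state, IY has expectation 1.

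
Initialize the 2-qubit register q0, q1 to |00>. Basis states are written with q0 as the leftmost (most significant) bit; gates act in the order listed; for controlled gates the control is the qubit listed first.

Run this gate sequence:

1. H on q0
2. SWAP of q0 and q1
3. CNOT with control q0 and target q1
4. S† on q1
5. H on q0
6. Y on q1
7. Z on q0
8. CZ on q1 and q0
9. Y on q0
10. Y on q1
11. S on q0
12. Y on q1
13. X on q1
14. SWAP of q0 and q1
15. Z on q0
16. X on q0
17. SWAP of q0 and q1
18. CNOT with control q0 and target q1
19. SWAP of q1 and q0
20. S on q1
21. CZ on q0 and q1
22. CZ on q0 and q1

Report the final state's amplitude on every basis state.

The final amplitudes are I/2 on |00>, 1/2 on |01>, 1/2 on |10>, -I/2 on |11>.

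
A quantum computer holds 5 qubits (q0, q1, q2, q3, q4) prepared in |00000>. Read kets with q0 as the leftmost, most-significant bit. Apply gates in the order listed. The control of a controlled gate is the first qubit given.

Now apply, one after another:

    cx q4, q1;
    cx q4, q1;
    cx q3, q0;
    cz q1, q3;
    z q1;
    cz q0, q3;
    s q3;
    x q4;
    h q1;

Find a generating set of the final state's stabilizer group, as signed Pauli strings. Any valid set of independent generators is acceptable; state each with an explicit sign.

The final state is stabilized by the group generated by +IXIII, +ZIIII, +IIZII, +IIIZI, -IIIIZ; other independent generating sets are equally valid. Key observation: the block from step 1 through step 2 cancels to the identity and can be dropped.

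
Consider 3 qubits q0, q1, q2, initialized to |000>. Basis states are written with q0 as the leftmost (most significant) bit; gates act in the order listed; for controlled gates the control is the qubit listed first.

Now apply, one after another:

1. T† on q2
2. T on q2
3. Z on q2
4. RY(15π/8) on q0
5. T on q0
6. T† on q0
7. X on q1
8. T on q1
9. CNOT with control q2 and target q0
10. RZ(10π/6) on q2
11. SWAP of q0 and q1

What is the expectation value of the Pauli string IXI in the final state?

The observable IXI averages to -sqrt(2 - sqrt(2))/2.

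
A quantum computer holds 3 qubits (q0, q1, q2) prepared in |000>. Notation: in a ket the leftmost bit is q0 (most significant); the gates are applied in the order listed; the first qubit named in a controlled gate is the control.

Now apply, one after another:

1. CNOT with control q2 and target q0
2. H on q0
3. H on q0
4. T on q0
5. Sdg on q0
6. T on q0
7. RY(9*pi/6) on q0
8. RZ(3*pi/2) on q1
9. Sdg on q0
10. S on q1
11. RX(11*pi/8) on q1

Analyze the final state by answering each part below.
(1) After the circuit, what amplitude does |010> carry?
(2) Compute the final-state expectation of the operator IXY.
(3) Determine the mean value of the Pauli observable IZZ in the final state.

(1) The final state's coefficient on |010> equals -sqrt(2)*exp(3*I*pi/4)*sin(5*pi/16)/2. Key observation: gates 2-3 undo each other exactly, leaving only the rest of the circuit to track.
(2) In the final state, IXY has expectation 0.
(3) The observable IZZ averages to -sqrt(2 - sqrt(2))/2.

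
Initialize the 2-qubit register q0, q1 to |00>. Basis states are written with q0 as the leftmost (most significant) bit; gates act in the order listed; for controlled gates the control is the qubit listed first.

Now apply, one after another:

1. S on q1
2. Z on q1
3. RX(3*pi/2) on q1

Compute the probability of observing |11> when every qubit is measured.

Outcome |11> occurs with probability 0.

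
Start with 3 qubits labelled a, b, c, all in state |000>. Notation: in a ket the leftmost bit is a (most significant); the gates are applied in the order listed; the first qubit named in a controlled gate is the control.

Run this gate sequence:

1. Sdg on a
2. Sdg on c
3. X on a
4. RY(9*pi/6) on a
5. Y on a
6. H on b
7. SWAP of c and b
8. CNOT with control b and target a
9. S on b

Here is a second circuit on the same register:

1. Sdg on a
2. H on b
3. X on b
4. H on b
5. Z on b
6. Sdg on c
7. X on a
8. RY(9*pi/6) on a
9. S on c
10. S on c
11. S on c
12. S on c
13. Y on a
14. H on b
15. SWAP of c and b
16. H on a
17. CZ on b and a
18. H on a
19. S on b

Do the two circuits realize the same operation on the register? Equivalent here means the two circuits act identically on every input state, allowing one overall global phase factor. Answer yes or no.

Yes: on every input state the two circuits agree up to one overall phase factor.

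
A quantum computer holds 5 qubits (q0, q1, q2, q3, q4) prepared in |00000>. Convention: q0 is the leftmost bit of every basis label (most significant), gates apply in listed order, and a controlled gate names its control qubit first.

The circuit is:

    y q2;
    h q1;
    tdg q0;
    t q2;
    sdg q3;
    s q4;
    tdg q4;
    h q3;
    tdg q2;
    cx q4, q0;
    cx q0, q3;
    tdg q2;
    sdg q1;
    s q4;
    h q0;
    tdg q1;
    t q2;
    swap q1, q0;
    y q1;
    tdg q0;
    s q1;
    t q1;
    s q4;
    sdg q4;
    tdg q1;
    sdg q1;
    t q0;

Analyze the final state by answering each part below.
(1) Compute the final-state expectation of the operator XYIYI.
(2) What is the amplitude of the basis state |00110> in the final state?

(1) In the final state, XYIYI has expectation 0.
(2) |00110> carries amplitude sqrt(2)/4 in the final state.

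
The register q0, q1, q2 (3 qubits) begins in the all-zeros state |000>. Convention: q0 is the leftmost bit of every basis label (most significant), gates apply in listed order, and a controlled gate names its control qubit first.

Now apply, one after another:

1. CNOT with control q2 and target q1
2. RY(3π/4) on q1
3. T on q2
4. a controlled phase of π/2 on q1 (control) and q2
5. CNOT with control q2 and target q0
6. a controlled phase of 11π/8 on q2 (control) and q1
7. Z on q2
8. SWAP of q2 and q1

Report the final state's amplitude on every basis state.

The resulting statevector has amplitude sqrt(2 - sqrt(2))/2 on |000>, sqrt(sqrt(2) + 2)/2 on |001>, and 0 on every other basis state.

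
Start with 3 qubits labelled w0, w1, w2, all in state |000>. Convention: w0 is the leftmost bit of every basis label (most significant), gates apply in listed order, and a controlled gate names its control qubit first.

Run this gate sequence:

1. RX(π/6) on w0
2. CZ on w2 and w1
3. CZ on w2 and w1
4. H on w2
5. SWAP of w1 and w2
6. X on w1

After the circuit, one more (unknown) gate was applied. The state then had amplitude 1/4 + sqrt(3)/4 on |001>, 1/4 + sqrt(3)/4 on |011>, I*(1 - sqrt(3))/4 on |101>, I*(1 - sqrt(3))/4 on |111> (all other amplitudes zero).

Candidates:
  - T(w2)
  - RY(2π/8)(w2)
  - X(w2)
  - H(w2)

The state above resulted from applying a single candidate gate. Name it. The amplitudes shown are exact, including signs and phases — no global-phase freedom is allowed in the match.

The unique candidate consistent with the amplitudes is X(w2).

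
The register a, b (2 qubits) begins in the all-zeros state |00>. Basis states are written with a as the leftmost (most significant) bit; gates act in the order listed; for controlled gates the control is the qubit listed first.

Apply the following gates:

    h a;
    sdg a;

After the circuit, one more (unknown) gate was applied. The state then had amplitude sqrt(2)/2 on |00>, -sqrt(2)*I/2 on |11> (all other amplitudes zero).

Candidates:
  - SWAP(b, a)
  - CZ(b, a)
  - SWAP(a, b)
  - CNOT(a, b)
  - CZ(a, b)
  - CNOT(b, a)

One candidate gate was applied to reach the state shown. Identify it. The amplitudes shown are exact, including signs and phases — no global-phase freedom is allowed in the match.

The applied gate was CNOT(a, b).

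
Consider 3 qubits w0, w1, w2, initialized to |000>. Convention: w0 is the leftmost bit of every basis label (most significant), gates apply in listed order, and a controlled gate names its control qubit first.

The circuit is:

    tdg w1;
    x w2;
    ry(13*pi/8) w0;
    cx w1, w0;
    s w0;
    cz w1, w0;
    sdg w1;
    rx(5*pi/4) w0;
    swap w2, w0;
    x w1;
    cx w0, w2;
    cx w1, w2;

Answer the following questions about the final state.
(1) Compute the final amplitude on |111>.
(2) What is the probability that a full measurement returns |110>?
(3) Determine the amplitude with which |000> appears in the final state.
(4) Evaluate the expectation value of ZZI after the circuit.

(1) The amplitude on |111> is -I*sqrt(1/2 - sqrt(2)/4)*sin(3*pi/16) + I*sqrt(sqrt(2)/4 + 1/2)*cos(3*pi/16).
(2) The probability of measuring |110> is -sqrt(2)*cos(3*pi/16)**2/4 + sqrt(2)*sin(3*pi/16)**2/4 + sin(3*pi/16)**2/2 + 2*sqrt(1/2 - sqrt(2)/4)*sqrt(sqrt(2)/4 + 1/2)*sin(3*pi/16)*cos(3*pi/16) + cos(3*pi/16)**2/2.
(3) The amplitude on |000> is 0.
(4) The expectation value of ZZI is 1.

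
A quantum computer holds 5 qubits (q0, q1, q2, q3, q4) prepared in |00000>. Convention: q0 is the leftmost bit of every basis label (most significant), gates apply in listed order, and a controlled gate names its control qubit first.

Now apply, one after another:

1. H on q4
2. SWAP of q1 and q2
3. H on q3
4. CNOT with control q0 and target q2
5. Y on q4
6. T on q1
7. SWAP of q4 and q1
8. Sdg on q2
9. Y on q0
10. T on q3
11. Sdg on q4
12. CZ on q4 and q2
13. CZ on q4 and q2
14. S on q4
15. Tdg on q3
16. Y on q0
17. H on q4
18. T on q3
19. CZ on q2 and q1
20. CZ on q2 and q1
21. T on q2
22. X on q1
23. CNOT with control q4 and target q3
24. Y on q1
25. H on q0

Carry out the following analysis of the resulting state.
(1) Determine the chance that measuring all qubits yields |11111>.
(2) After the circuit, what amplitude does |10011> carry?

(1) The probability of measuring |11111> is 0. Key observation: steps 9-16 multiply out to the identity, so the circuit reduces to the remaining gates.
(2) The final state's coefficient on |10011> equals -1/4.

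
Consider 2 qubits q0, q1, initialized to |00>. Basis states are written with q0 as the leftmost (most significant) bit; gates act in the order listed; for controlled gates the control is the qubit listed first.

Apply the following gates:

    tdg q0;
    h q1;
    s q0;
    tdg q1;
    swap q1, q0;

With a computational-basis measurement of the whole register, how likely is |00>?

A full measurement returns |00> with probability 1/2.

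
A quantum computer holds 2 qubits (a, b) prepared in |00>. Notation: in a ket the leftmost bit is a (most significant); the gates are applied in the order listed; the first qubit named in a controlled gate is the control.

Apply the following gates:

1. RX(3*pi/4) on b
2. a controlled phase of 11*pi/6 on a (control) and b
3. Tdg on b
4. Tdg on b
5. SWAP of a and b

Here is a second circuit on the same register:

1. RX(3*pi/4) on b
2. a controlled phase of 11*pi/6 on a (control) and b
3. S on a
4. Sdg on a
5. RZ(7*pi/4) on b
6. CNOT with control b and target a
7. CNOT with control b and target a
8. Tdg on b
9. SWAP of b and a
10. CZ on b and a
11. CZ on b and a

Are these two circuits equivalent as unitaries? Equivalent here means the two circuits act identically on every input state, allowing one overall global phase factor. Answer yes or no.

Yes: on every input state the two circuits agree up to one overall phase factor.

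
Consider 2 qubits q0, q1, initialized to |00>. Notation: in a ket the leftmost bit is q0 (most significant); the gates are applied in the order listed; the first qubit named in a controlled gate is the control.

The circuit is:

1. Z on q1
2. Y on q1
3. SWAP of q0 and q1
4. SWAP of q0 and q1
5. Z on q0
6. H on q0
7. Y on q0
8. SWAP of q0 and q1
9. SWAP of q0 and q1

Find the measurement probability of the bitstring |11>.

The probability of measuring |11> is 1/2. Key observation: the block from step 8 through step 9 cancels to the identity and can be dropped.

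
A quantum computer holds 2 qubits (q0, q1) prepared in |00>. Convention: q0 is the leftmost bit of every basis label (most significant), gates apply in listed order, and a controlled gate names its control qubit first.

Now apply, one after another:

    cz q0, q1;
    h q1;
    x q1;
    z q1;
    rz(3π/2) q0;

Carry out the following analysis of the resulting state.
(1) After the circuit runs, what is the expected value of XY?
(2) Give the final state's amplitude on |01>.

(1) In the final state, XY has expectation 0.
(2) The final state's coefficient on |01> equals sqrt(2)*exp(I*pi/4)/2.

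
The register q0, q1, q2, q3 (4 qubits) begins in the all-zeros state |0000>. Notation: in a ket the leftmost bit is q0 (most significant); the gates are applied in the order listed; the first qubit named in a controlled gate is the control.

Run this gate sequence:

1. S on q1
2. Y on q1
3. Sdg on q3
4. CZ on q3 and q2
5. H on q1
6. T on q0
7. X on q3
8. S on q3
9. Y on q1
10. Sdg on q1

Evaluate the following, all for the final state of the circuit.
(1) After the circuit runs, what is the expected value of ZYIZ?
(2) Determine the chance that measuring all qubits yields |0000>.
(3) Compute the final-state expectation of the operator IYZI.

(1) The observable ZYIZ averages to 1.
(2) The probability of measuring |0000> is 0.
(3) The observable IYZI averages to -1.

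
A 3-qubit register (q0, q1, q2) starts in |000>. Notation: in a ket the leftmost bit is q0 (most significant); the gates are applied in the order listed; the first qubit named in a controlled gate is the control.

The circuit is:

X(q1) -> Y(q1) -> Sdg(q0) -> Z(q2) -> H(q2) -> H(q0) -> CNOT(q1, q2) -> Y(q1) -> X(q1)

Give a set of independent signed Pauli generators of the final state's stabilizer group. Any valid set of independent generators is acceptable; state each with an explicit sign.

The stabilizer group can be generated by +XII, +IIX, +IZI, among other valid generating sets.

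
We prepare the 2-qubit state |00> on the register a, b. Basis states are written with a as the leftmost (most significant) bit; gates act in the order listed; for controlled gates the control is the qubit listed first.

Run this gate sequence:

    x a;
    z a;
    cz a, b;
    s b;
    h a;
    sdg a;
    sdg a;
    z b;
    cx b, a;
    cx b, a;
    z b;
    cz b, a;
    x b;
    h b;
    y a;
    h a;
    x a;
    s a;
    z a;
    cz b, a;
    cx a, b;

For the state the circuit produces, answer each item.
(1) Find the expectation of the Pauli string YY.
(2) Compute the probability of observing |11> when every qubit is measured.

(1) In the final state, YY has expectation 0. Key observation: gates 9-10 undo each other exactly, leaving only the rest of the circuit to track.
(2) Outcome |11> occurs with probability 0.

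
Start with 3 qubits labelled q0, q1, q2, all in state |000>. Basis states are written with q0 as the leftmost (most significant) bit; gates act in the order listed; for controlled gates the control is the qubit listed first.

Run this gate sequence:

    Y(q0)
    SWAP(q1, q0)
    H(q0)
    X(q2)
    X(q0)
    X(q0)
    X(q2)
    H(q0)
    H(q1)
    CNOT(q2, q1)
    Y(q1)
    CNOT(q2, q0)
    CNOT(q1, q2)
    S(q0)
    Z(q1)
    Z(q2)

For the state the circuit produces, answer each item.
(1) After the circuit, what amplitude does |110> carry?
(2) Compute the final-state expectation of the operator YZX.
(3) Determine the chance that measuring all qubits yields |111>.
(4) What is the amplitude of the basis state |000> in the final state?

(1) |110> carries amplitude 0 in the final state. Key observation: gates 3-8 undo each other exactly, leaving only the rest of the circuit to track.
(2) The expectation value of YZX is 0.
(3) The probability of measuring |111> is 0.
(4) The final state's coefficient on |000> equals -sqrt(2)/2.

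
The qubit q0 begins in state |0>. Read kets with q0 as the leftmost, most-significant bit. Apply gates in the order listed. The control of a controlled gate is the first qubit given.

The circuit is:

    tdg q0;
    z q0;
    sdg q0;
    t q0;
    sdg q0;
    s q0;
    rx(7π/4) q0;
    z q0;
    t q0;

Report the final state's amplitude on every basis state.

The final amplitudes are -sqrt(sqrt(2) + 2)/2 on |0>, sqrt(2 - sqrt(2))*exp(3*I*pi/4)/2 on |1>.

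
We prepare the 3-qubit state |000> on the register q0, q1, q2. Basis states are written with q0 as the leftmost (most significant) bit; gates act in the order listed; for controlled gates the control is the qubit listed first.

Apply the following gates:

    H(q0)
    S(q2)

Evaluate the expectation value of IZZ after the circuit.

The expectation value of IZZ is 1.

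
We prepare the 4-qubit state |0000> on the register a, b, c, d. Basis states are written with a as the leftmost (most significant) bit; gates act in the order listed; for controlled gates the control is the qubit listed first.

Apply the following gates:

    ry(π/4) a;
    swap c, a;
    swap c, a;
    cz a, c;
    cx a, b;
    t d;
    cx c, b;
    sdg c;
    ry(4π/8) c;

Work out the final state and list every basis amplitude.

The resulting statevector has amplitude sqrt(2*sqrt(2) + 4)/4 on |0000>, sqrt(2*sqrt(2) + 4)/4 on |0010>, sqrt(4 - 2*sqrt(2))/4 on |1100>, sqrt(4 - 2*sqrt(2))/4 on |1110>, and 0 on every other basis state.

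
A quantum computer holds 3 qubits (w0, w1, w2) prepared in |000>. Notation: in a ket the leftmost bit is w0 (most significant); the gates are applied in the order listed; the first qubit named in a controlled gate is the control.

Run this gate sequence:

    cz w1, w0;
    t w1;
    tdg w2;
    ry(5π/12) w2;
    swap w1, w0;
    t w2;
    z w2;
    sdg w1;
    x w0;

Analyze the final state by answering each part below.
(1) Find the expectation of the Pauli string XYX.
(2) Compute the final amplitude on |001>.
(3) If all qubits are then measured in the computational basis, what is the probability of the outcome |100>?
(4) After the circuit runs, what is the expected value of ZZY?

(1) The observable XYX averages to 0.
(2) The final state's coefficient on |001> equals 0.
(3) Outcome |100> occurs with probability -sqrt(2)/8 + sqrt(6)/8 + 1/2.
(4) In the final state, ZZY has expectation 1/4 + sqrt(3)/4.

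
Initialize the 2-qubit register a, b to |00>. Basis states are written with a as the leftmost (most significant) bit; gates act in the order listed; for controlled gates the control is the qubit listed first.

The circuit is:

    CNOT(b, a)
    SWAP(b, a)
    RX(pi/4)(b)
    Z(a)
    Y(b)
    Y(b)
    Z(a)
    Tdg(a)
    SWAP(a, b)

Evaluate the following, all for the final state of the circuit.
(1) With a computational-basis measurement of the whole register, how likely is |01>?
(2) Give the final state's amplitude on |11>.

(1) The probability of measuring |01> is 0.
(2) The amplitude on |11> is 0.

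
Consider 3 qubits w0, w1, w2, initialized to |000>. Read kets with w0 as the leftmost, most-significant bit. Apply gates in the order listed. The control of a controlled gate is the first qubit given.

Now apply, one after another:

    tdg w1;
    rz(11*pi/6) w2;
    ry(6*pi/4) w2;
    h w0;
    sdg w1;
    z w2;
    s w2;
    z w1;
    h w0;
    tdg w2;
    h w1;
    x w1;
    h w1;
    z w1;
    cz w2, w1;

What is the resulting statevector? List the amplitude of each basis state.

The resulting statevector has amplitude sqrt(2)*exp(I*pi/12)/2 on |000>, sqrt(2)*exp(I*pi/3)/2 on |001>, and 0 on every other basis state. Key observation: gates 11-14 undo each other exactly, leaving only the rest of the circuit to track.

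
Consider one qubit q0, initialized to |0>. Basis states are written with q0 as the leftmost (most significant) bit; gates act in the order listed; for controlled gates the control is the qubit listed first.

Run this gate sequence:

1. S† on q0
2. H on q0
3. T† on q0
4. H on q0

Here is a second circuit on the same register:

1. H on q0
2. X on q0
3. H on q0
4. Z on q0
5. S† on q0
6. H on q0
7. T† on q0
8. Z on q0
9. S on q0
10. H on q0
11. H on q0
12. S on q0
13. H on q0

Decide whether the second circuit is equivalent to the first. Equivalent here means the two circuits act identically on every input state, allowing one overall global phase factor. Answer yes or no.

Yes — the two circuits implement the same unitary up to a global phase.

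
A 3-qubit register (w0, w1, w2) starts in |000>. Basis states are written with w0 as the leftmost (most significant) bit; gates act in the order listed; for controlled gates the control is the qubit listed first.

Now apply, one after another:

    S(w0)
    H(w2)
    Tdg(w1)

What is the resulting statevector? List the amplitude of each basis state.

The final amplitudes are sqrt(2)/2 on |000>, sqrt(2)/2 on |001>, and 0 on every other basis state.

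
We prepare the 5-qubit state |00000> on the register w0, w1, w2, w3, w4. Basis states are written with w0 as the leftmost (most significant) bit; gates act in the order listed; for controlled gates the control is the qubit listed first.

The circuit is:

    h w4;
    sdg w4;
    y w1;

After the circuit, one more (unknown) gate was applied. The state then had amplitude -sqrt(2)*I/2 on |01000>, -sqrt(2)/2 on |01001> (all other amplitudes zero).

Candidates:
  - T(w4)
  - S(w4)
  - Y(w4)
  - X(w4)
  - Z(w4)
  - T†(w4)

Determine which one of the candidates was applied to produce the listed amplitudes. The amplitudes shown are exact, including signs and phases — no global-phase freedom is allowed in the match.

It was Y(w4) that produced the state shown.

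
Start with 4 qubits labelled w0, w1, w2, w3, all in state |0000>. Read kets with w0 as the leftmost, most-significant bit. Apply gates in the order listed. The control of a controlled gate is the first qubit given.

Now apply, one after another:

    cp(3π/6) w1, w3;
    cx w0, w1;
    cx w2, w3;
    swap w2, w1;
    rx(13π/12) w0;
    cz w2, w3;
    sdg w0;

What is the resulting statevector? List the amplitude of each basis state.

The resulting statevector has amplitude -sqrt(sqrt(2) + 2)/4 + sqrt(6 - 3*sqrt(2))/4 on |0000>, -sqrt(3*sqrt(2) + 6)/4 - sqrt(2 - sqrt(2))/4 on |1000>, and 0 on every other basis state.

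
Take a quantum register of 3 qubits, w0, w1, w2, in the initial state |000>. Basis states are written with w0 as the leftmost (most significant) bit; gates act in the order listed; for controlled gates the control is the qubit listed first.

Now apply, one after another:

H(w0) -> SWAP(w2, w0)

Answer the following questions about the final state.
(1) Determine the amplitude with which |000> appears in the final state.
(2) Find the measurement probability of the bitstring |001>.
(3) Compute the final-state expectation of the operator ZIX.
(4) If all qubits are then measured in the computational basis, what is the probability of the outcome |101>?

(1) The amplitude on |000> is sqrt(2)/2.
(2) Outcome |001> occurs with probability 1/2.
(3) In the final state, ZIX has expectation 1.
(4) A full measurement returns |101> with probability 0.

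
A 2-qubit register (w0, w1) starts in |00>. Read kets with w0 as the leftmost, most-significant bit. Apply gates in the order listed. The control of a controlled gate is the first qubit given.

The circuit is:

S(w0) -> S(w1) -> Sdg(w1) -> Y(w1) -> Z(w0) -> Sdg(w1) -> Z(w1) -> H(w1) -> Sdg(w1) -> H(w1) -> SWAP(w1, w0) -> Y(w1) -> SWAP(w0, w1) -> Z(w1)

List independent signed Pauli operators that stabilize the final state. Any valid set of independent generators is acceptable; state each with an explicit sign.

One valid set of independent stabilizer generators is +IY, -ZI (any independent generating set of the same group is equally correct). Key observation: gates 2-3 undo each other exactly, leaving only the rest of the circuit to track.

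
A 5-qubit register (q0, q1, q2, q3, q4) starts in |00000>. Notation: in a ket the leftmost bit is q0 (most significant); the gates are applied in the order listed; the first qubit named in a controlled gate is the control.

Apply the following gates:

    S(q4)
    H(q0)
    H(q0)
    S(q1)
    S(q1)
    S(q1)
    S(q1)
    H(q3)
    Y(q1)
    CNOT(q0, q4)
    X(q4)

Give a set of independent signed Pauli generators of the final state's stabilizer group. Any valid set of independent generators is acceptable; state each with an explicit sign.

The stabilizer group can be generated by +IIIXI, +ZIIII, -IZIII, +IIZII, -IIIIZ, among other valid generating sets. Key observation: steps 4-7 multiply out to the identity, so the circuit reduces to the remaining gates.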